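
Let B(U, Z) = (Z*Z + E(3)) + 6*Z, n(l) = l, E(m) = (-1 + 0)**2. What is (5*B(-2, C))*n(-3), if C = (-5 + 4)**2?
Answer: -120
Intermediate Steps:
E(m) = 1 (E(m) = (-1)**2 = 1)
C = 1 (C = (-1)**2 = 1)
B(U, Z) = 1 + Z**2 + 6*Z (B(U, Z) = (Z*Z + 1) + 6*Z = (Z**2 + 1) + 6*Z = (1 + Z**2) + 6*Z = 1 + Z**2 + 6*Z)
(5*B(-2, C))*n(-3) = (5*(1 + 1**2 + 6*1))*(-3) = (5*(1 + 1 + 6))*(-3) = (5*8)*(-3) = 40*(-3) = -120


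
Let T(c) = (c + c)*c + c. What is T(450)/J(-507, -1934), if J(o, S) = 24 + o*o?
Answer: 135150/85691 ≈ 1.5772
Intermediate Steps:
T(c) = c + 2*c² (T(c) = (2*c)*c + c = 2*c² + c = c + 2*c²)
J(o, S) = 24 + o²
T(450)/J(-507, -1934) = (450*(1 + 2*450))/(24 + (-507)²) = (450*(1 + 900))/(24 + 257049) = (450*901)/257073 = 405450*(1/257073) = 135150/85691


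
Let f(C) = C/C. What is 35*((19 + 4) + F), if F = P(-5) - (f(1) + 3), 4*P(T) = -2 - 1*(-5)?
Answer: 2765/4 ≈ 691.25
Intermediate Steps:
P(T) = ¾ (P(T) = (-2 - 1*(-5))/4 = (-2 + 5)/4 = (¼)*3 = ¾)
f(C) = 1
F = -13/4 (F = ¾ - (1 + 3) = ¾ - 1*4 = ¾ - 4 = -13/4 ≈ -3.2500)
35*((19 + 4) + F) = 35*((19 + 4) - 13/4) = 35*(23 - 13/4) = 35*(79/4) = 2765/4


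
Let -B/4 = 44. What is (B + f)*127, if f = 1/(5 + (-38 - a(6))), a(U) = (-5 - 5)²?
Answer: -2972943/133 ≈ -22353.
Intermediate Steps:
B = -176 (B = -4*44 = -176)
a(U) = 100 (a(U) = (-10)² = 100)
f = -1/133 (f = 1/(5 + (-38 - 1*100)) = 1/(5 + (-38 - 100)) = 1/(5 - 138) = 1/(-133) = -1/133 ≈ -0.0075188)
(B + f)*127 = (-176 - 1/133)*127 = -23409/133*127 = -2972943/133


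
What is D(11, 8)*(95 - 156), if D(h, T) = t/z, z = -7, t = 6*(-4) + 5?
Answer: -1159/7 ≈ -165.57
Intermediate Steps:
t = -19 (t = -24 + 5 = -19)
D(h, T) = 19/7 (D(h, T) = -19/(-7) = -19*(-⅐) = 19/7)
D(11, 8)*(95 - 156) = 19*(95 - 156)/7 = (19/7)*(-61) = -1159/7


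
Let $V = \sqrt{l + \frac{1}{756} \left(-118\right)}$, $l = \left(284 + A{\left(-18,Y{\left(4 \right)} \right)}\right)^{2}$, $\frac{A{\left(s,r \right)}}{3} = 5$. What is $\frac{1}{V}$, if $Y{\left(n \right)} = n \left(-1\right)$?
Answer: $\frac{3 \sqrt{1419327798}}{33793519} \approx 0.0033445$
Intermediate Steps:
$Y{\left(n \right)} = - n$
$A{\left(s,r \right)} = 15$ ($A{\left(s,r \right)} = 3 \cdot 5 = 15$)
$l = 89401$ ($l = \left(284 + 15\right)^{2} = 299^{2} = 89401$)
$V = \frac{\sqrt{1419327798}}{126}$ ($V = \sqrt{89401 + \frac{1}{756} \left(-118\right)} = \sqrt{89401 - \frac{59}{378}} = \sqrt{\frac{33793519}{378}} = \frac{\sqrt{1419327798}}{126} \approx 299.0$)
$\frac{1}{V} = \frac{1}{\frac{1}{126} \sqrt{1419327798}} = \frac{3 \sqrt{1419327798}}{33793519}$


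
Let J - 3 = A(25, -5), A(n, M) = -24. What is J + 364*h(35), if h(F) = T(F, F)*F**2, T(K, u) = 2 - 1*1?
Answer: 445879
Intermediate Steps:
T(K, u) = 1 (T(K, u) = 2 - 1 = 1)
J = -21 (J = 3 - 24 = -21)
h(F) = F**2 (h(F) = 1*F**2 = F**2)
J + 364*h(35) = -21 + 364*35**2 = -21 + 364*1225 = -21 + 445900 = 445879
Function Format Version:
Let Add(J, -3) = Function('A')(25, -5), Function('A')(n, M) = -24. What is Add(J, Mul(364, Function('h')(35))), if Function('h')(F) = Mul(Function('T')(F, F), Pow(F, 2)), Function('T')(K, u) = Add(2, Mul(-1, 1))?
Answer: 445879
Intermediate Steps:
Function('T')(K, u) = 1 (Function('T')(K, u) = Add(2, -1) = 1)
J = -21 (J = Add(3, -24) = -21)
Function('h')(F) = Pow(F, 2) (Function('h')(F) = Mul(1, Pow(F, 2)) = Pow(F, 2))
Add(J, Mul(364, Function('h')(35))) = Add(-21, Mul(364, Pow(35, 2))) = Add(-21, Mul(364, 1225)) = Add(-21, 445900) = 445879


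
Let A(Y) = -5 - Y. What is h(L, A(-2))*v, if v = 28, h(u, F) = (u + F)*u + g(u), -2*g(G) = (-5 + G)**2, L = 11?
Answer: 1960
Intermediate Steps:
g(G) = -(-5 + G)**2/2
h(u, F) = -(-5 + u)**2/2 + u*(F + u) (h(u, F) = (u + F)*u - (-5 + u)**2/2 = (F + u)*u - (-5 + u)**2/2 = u*(F + u) - (-5 + u)**2/2 = -(-5 + u)**2/2 + u*(F + u))
h(L, A(-2))*v = (11**2 - (-5 + 11)**2/2 + (-5 - 1*(-2))*11)*28 = (121 - 1/2*6**2 + (-5 + 2)*11)*28 = (121 - 1/2*36 - 3*11)*28 = (121 - 18 - 33)*28 = 70*28 = 1960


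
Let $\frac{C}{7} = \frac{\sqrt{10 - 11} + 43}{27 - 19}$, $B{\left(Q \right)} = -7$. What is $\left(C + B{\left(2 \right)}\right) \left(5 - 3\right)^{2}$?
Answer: $\frac{245}{2} + \frac{7 i}{2} \approx 122.5 + 3.5 i$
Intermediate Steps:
$C = \frac{301}{8} + \frac{7 i}{8}$ ($C = 7 \frac{\sqrt{10 - 11} + 43}{27 - 19} = 7 \frac{\sqrt{-1} + 43}{8} = 7 \left(i + 43\right) \frac{1}{8} = 7 \left(43 + i\right) \frac{1}{8} = 7 \left(\frac{43}{8} + \frac{i}{8}\right) = \frac{301}{8} + \frac{7 i}{8} \approx 37.625 + 0.875 i$)
$\left(C + B{\left(2 \right)}\right) \left(5 - 3\right)^{2} = \left(\left(\frac{301}{8} + \frac{7 i}{8}\right) - 7\right) \left(5 - 3\right)^{2} = \left(\frac{245}{8} + \frac{7 i}{8}\right) 2^{2} = \left(\frac{245}{8} + \frac{7 i}{8}\right) 4 = \frac{245}{2} + \frac{7 i}{2}$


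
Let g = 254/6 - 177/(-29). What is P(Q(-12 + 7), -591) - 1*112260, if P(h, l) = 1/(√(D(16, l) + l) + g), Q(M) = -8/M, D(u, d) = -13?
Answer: 9*(-2170360*√151 + 52562617*I)/(2*(-2107*I + 87*√151)) ≈ -1.1226e+5 - 0.0083313*I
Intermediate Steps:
g = 4214/87 (g = 254*(⅙) - 177*(-1/29) = 127/3 + 177/29 = 4214/87 ≈ 48.437)
P(h, l) = 1/(4214/87 + √(-13 + l)) (P(h, l) = 1/(√(-13 + l) + 4214/87) = 1/(4214/87 + √(-13 + l)))
P(Q(-12 + 7), -591) - 1*112260 = 87/(4214 + 87*√(-13 - 591)) - 1*112260 = 87/(4214 + 87*√(-604)) - 112260 = 87/(4214 + 87*(2*I*√151)) - 112260 = 87/(4214 + 174*I*√151) - 112260 = -112260 + 87/(4214 + 174*I*√151)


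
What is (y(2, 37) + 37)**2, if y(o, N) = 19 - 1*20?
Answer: 1296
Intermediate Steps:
y(o, N) = -1 (y(o, N) = 19 - 20 = -1)
(y(2, 37) + 37)**2 = (-1 + 37)**2 = 36**2 = 1296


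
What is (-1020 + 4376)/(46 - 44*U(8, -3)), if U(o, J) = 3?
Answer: -1678/43 ≈ -39.023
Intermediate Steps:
(-1020 + 4376)/(46 - 44*U(8, -3)) = (-1020 + 4376)/(46 - 44*3) = 3356/(46 - 132) = 3356/(-86) = 3356*(-1/86) = -1678/43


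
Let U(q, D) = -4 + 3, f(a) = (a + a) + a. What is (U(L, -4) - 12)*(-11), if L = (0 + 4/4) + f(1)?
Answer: 143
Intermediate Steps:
f(a) = 3*a (f(a) = 2*a + a = 3*a)
L = 4 (L = (0 + 4/4) + 3*1 = (0 + 4*(¼)) + 3 = (0 + 1) + 3 = 1 + 3 = 4)
U(q, D) = -1
(U(L, -4) - 12)*(-11) = (-1 - 12)*(-11) = -13*(-11) = 143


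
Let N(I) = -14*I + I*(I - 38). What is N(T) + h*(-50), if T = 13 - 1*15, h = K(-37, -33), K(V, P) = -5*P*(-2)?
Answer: 16608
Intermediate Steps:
K(V, P) = 10*P
h = -330 (h = 10*(-33) = -330)
T = -2 (T = 13 - 15 = -2)
N(I) = -14*I + I*(-38 + I)
N(T) + h*(-50) = -2*(-52 - 2) - 330*(-50) = -2*(-54) + 16500 = 108 + 16500 = 16608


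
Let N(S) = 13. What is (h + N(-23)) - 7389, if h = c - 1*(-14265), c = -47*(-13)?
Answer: 7500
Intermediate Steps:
c = 611
h = 14876 (h = 611 - 1*(-14265) = 611 + 14265 = 14876)
(h + N(-23)) - 7389 = (14876 + 13) - 7389 = 14889 - 7389 = 7500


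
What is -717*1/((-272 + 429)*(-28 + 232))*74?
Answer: -8843/5338 ≈ -1.6566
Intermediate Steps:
-717*1/((-272 + 429)*(-28 + 232))*74 = -717/(157*204)*74 = -717/32028*74 = -717*1/32028*74 = -239/10676*74 = -8843/5338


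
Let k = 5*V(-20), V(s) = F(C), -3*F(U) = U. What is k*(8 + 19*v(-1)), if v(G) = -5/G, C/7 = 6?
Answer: -7210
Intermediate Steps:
C = 42 (C = 7*6 = 42)
F(U) = -U/3
V(s) = -14 (V(s) = -1/3*42 = -14)
k = -70 (k = 5*(-14) = -70)
k*(8 + 19*v(-1)) = -70*(8 + 19*(-5/(-1))) = -70*(8 + 19*(-5*(-1))) = -70*(8 + 19*5) = -70*(8 + 95) = -70*103 = -7210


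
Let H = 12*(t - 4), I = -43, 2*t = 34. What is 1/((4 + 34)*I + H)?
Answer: -1/1478 ≈ -0.00067659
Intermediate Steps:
t = 17 (t = (½)*34 = 17)
H = 156 (H = 12*(17 - 4) = 12*13 = 156)
1/((4 + 34)*I + H) = 1/((4 + 34)*(-43) + 156) = 1/(38*(-43) + 156) = 1/(-1634 + 156) = 1/(-1478) = -1/1478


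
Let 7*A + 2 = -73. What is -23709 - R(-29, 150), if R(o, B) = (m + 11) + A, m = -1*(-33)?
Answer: -166196/7 ≈ -23742.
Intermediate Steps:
A = -75/7 (A = -2/7 + (⅐)*(-73) = -2/7 - 73/7 = -75/7 ≈ -10.714)
m = 33
R(o, B) = 233/7 (R(o, B) = (33 + 11) - 75/7 = 44 - 75/7 = 233/7)
-23709 - R(-29, 150) = -23709 - 1*233/7 = -23709 - 233/7 = -166196/7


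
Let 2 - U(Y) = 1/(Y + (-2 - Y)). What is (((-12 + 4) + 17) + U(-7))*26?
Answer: 299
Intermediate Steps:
U(Y) = 5/2 (U(Y) = 2 - 1/(Y + (-2 - Y)) = 2 - 1/(-2) = 2 - 1*(-½) = 2 + ½ = 5/2)
(((-12 + 4) + 17) + U(-7))*26 = (((-12 + 4) + 17) + 5/2)*26 = ((-8 + 17) + 5/2)*26 = (9 + 5/2)*26 = (23/2)*26 = 299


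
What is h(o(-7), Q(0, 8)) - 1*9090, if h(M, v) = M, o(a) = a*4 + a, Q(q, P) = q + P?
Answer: -9125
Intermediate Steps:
Q(q, P) = P + q
o(a) = 5*a (o(a) = 4*a + a = 5*a)
h(o(-7), Q(0, 8)) - 1*9090 = 5*(-7) - 1*9090 = -35 - 9090 = -9125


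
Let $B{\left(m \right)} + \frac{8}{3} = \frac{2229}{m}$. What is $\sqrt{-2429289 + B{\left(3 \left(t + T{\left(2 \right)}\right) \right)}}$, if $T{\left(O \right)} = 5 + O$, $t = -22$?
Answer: $\frac{429 i \sqrt{330}}{5} \approx 1558.6 i$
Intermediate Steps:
$B{\left(m \right)} = - \frac{8}{3} + \frac{2229}{m}$
$\sqrt{-2429289 + B{\left(3 \left(t + T{\left(2 \right)}\right) \right)}} = \sqrt{-2429289 + \left(- \frac{8}{3} + \frac{2229}{3 \left(-22 + \left(5 + 2\right)\right)}\right)} = \sqrt{-2429289 + \left(- \frac{8}{3} + \frac{2229}{3 \left(-22 + 7\right)}\right)} = \sqrt{-2429289 + \left(- \frac{8}{3} + \frac{2229}{3 \left(-15\right)}\right)} = \sqrt{-2429289 + \left(- \frac{8}{3} + \frac{2229}{-45}\right)} = \sqrt{-2429289 + \left(- \frac{8}{3} + 2229 \left(- \frac{1}{45}\right)\right)} = \sqrt{-2429289 - \frac{261}{5}} = \sqrt{- \frac{12146706}{5}} = \frac{429 i \sqrt{330}}{5}$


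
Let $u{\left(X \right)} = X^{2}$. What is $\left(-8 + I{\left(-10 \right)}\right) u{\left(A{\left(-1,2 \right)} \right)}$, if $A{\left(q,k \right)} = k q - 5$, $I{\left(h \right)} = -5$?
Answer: $-637$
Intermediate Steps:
$A{\left(q,k \right)} = -5 + k q$
$\left(-8 + I{\left(-10 \right)}\right) u{\left(A{\left(-1,2 \right)} \right)} = \left(-8 - 5\right) \left(-5 + 2 \left(-1\right)\right)^{2} = - 13 \left(-5 - 2\right)^{2} = - 13 \left(-7\right)^{2} = \left(-13\right) 49 = -637$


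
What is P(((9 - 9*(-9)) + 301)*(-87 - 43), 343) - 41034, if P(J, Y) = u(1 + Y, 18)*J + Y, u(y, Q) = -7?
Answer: 315119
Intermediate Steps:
P(J, Y) = Y - 7*J (P(J, Y) = -7*J + Y = Y - 7*J)
P(((9 - 9*(-9)) + 301)*(-87 - 43), 343) - 41034 = (343 - 7*((9 - 9*(-9)) + 301)*(-87 - 43)) - 41034 = (343 - 7*((9 + 81) + 301)*(-130)) - 41034 = (343 - 7*(90 + 301)*(-130)) - 41034 = (343 - 2737*(-130)) - 41034 = (343 - 7*(-50830)) - 41034 = (343 + 355810) - 41034 = 356153 - 41034 = 315119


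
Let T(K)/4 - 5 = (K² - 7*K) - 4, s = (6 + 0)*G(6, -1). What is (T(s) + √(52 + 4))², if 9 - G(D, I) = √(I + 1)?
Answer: 103144392 + 40624*√14 ≈ 1.0330e+8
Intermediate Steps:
G(D, I) = 9 - √(1 + I) (G(D, I) = 9 - √(I + 1) = 9 - √(1 + I))
s = 54 (s = (6 + 0)*(9 - √(1 - 1)) = 6*(9 - √0) = 6*(9 - 1*0) = 6*(9 + 0) = 6*9 = 54)
T(K) = 4 - 28*K + 4*K² (T(K) = 20 + 4*((K² - 7*K) - 4) = 20 + 4*(-4 + K² - 7*K) = 20 + (-16 - 28*K + 4*K²) = 4 - 28*K + 4*K²)
(T(s) + √(52 + 4))² = ((4 - 28*54 + 4*54²) + √(52 + 4))² = ((4 - 1512 + 4*2916) + √56)² = ((4 - 1512 + 11664) + 2*√14)² = (10156 + 2*√14)²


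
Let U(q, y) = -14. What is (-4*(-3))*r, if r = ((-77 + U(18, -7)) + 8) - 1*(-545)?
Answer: 5544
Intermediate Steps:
r = 462 (r = ((-77 - 14) + 8) - 1*(-545) = (-91 + 8) + 545 = -83 + 545 = 462)
(-4*(-3))*r = -4*(-3)*462 = 12*462 = 5544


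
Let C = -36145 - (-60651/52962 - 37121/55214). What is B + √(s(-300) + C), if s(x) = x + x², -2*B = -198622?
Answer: 99311 + 2*√795095790848251953333/243686989 ≈ 99542.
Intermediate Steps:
B = 99311 (B = -½*(-198622) = 99311)
C = -8807623318512/243686989 (C = -36145 - (-60651*1/52962 - 37121*1/55214) = -36145 - (-20217/17654 - 37121/55214) = -36145 - 1*(-442898893/243686989) = -36145 + 442898893/243686989 = -8807623318512/243686989 ≈ -36143.)
B + √(s(-300) + C) = 99311 + √(-300*(1 - 300) - 8807623318512/243686989) = 99311 + √(-300*(-299) - 8807623318512/243686989) = 99311 + √(89700 - 8807623318512/243686989) = 99311 + √(13051099594788/243686989) = 99311 + 2*√795095790848251953333/243686989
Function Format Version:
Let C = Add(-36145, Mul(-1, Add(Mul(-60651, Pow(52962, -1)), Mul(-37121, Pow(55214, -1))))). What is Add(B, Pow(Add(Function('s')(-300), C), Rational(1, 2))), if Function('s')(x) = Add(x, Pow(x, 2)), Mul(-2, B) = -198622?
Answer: Add(99311, Mul(Rational(2, 243686989), Pow(795095790848251953333, Rational(1, 2)))) ≈ 99542.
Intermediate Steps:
B = 99311 (B = Mul(Rational(-1, 2), -198622) = 99311)
C = Rational(-8807623318512, 243686989) (C = Add(-36145, Mul(-1, Add(Mul(-60651, Rational(1, 52962)), Mul(-37121, Rational(1, 55214))))) = Add(-36145, Mul(-1, Add(Rational(-20217, 17654), Rational(-37121, 55214)))) = Add(-36145, Mul(-1, Rational(-442898893, 243686989))) = Add(-36145, Rational(442898893, 243686989)) = Rational(-8807623318512, 243686989) ≈ -36143.)
Add(B, Pow(Add(Function('s')(-300), C), Rational(1, 2))) = Add(99311, Pow(Add(Mul(-300, Add(1, -300)), Rational(-8807623318512, 243686989)), Rational(1, 2))) = Add(99311, Pow(Add(Mul(-300, -299), Rational(-8807623318512, 243686989)), Rational(1, 2))) = Add(99311, Pow(Add(89700, Rational(-8807623318512, 243686989)), Rational(1, 2))) = Add(99311, Pow(Rational(13051099594788, 243686989), Rational(1, 2))) = Add(99311, Mul(Rational(2, 243686989), Pow(795095790848251953333, Rational(1, 2))))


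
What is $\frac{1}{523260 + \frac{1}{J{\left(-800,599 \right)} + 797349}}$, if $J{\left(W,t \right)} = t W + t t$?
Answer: $\frac{676950}{354220857001} \approx 1.9111 \cdot 10^{-6}$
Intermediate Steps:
$J{\left(W,t \right)} = t^{2} + W t$ ($J{\left(W,t \right)} = W t + t^{2} = t^{2} + W t$)
$\frac{1}{523260 + \frac{1}{J{\left(-800,599 \right)} + 797349}} = \frac{1}{523260 + \frac{1}{599 \left(-800 + 599\right) + 797349}} = \frac{1}{523260 + \frac{1}{599 \left(-201\right) + 797349}} = \frac{1}{523260 + \frac{1}{-120399 + 797349}} = \frac{1}{523260 + \frac{1}{676950}} = \frac{1}{\frac{354220857001}{676950}} = \frac{676950}{354220857001}$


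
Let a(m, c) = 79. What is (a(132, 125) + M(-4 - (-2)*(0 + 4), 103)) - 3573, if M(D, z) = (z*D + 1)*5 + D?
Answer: -1425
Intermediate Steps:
M(D, z) = 5 + D + 5*D*z (M(D, z) = (D*z + 1)*5 + D = (1 + D*z)*5 + D = (5 + 5*D*z) + D = 5 + D + 5*D*z)
(a(132, 125) + M(-4 - (-2)*(0 + 4), 103)) - 3573 = (79 + (5 + (-4 - (-2)*(0 + 4)) + 5*(-4 - (-2)*(0 + 4))*103)) - 3573 = (79 + (5 + (-4 - (-2)*4) + 5*(-4 - (-2)*4)*103)) - 3573 = (79 + (5 + (-4 - 1*(-8)) + 5*(-4 - 1*(-8))*103)) - 3573 = (79 + (5 + (-4 + 8) + 5*(-4 + 8)*103)) - 3573 = (79 + (5 + 4 + 5*4*103)) - 3573 = (79 + (5 + 4 + 2060)) - 3573 = (79 + 2069) - 3573 = 2148 - 3573 = -1425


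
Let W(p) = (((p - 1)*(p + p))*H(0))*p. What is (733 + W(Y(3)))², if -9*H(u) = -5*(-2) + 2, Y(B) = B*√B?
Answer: 787993 - 347760*√3 ≈ 1.8566e+5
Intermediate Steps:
Y(B) = B^(3/2)
H(u) = -4/3 (H(u) = -(-5*(-2) + 2)/9 = -(10 + 2)/9 = -⅑*12 = -4/3)
W(p) = -8*p²*(-1 + p)/3 (W(p) = (((p - 1)*(p + p))*(-4/3))*p = (((-1 + p)*(2*p))*(-4/3))*p = ((2*p*(-1 + p))*(-4/3))*p = (-8*p*(-1 + p)/3)*p = -8*p²*(-1 + p)/3)
(733 + W(Y(3)))² = (733 + 8*(3^(3/2))²*(1 - 3^(3/2))/3)² = (733 + 8*(3*√3)²*(1 - 3*√3)/3)² = (733 + (8/3)*27*(1 - 3*√3))² = (733 + (72 - 216*√3))² = (805 - 216*√3)²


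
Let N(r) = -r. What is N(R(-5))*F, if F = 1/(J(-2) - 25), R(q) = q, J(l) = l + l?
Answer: -5/29 ≈ -0.17241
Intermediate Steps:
J(l) = 2*l
F = -1/29 (F = 1/(2*(-2) - 25) = 1/(-4 - 25) = 1/(-29) = -1/29 ≈ -0.034483)
N(R(-5))*F = -1*(-5)*(-1/29) = 5*(-1/29) = -5/29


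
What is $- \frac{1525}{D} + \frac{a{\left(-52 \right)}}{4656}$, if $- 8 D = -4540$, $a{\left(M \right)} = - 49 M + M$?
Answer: $- \frac{47366}{22019} \approx -2.1511$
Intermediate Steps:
$a{\left(M \right)} = - 48 M$
$D = \frac{1135}{2}$ ($D = \left(- \frac{1}{8}\right) \left(-4540\right) = \frac{1135}{2} \approx 567.5$)
$- \frac{1525}{D} + \frac{a{\left(-52 \right)}}{4656} = - \frac{1525}{\frac{1135}{2}} + \frac{\left(-48\right) \left(-52\right)}{4656} = \left(-1525\right) \frac{2}{1135} + 2496 \cdot \frac{1}{4656} = - \frac{610}{227} + \frac{52}{97} = - \frac{47366}{22019}$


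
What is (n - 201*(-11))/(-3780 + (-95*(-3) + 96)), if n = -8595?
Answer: 2128/1133 ≈ 1.8782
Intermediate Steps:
(n - 201*(-11))/(-3780 + (-95*(-3) + 96)) = (-8595 - 201*(-11))/(-3780 + (-95*(-3) + 96)) = (-8595 + 2211)/(-3780 + (285 + 96)) = -6384/(-3780 + 381) = -6384/(-3399) = -6384*(-1/3399) = 2128/1133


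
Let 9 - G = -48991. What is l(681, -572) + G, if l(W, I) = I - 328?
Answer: 48100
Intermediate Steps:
G = 49000 (G = 9 - 1*(-48991) = 9 + 48991 = 49000)
l(W, I) = -328 + I
l(681, -572) + G = (-328 - 572) + 49000 = -900 + 49000 = 48100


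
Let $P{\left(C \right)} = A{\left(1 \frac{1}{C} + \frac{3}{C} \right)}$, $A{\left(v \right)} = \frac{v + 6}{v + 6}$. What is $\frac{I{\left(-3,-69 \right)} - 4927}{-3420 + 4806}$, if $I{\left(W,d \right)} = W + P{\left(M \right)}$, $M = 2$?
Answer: $- \frac{1643}{462} \approx -3.5563$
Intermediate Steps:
$A{\left(v \right)} = 1$ ($A{\left(v \right)} = \frac{6 + v}{6 + v} = 1$)
$P{\left(C \right)} = 1$
$I{\left(W,d \right)} = 1 + W$ ($I{\left(W,d \right)} = W + 1 = 1 + W$)
$\frac{I{\left(-3,-69 \right)} - 4927}{-3420 + 4806} = \frac{\left(1 - 3\right) - 4927}{-3420 + 4806} = \frac{-2 - 4927}{1386} = \left(-4929\right) \frac{1}{1386} = - \frac{1643}{462}$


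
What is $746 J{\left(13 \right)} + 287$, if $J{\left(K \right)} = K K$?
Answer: $126361$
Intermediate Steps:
$J{\left(K \right)} = K^{2}$
$746 J{\left(13 \right)} + 287 = 746 \cdot 13^{2} + 287 = 746 \cdot 169 + 287 = 126074 + 287 = 126361$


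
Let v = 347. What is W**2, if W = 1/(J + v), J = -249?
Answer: 1/9604 ≈ 0.00010412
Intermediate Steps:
W = 1/98 (W = 1/(-249 + 347) = 1/98 ≈ 0.010204)
W**2 = (1/98)**2 = 1/9604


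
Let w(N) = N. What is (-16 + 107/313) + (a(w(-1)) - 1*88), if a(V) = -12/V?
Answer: -28689/313 ≈ -91.658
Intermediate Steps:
(-16 + 107/313) + (a(w(-1)) - 1*88) = (-16 + 107/313) + (-12/(-1) - 1*88) = (-16 + 107*(1/313)) + (-12*(-1) - 88) = (-16 + 107/313) + (12 - 88) = -4901/313 - 76 = -28689/313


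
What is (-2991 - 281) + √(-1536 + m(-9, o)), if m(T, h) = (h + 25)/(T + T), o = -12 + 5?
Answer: -3272 + I*√1537 ≈ -3272.0 + 39.205*I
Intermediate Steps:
o = -7
m(T, h) = (25 + h)/(2*T) (m(T, h) = (25 + h)/((2*T)) = (25 + h)*(1/(2*T)) = (25 + h)/(2*T))
(-2991 - 281) + √(-1536 + m(-9, o)) = (-2991 - 281) + √(-1536 + (½)*(25 - 7)/(-9)) = -3272 + √(-1536 + (½)*(-⅑)*18) = -3272 + √(-1536 - 1) = -3272 + √(-1537) = -3272 + I*√1537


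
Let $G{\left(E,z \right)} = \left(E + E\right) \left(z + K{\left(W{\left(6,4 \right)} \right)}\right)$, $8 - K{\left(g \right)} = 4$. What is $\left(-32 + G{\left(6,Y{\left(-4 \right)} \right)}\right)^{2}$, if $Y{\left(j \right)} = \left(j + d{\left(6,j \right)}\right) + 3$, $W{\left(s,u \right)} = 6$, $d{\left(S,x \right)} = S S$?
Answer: $190096$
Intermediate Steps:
$d{\left(S,x \right)} = S^{2}$
$Y{\left(j \right)} = 39 + j$ ($Y{\left(j \right)} = \left(j + 6^{2}\right) + 3 = \left(j + 36\right) + 3 = \left(36 + j\right) + 3 = 39 + j$)
$K{\left(g \right)} = 4$ ($K{\left(g \right)} = 8 - 4 = 4$)
$G{\left(E,z \right)} = 2 E \left(4 + z\right)$ ($G{\left(E,z \right)} = \left(E + E\right) \left(z + 4\right) = 2 E \left(4 + z\right)$)
$\left(-32 + G{\left(6,Y{\left(-4 \right)} \right)}\right)^{2} = \left(-32 + 2 \cdot 6 \left(4 + \left(39 - 4\right)\right)\right)^{2} = \left(-32 + 2 \cdot 6 \left(4 + 35\right)\right)^{2} = \left(-32 + 2 \cdot 6 \cdot 39\right)^{2} = \left(-32 + 468\right)^{2} = 436^{2} = 190096$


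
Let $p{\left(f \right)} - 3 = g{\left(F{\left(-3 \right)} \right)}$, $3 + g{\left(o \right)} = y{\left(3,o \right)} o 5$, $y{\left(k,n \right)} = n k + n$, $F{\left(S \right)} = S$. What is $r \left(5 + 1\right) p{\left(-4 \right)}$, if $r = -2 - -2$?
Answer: $0$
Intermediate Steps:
$y{\left(k,n \right)} = n + k n$ ($y{\left(k,n \right)} = k n + n = n + k n$)
$r = 0$ ($r = -2 + 2 = 0$)
$g{\left(o \right)} = -3 + 20 o^{2}$ ($g{\left(o \right)} = -3 + o \left(1 + 3\right) o 5 = -3 + o 4 o 5 = -3 + 4 o o 5 = -3 + 4 o^{2} \cdot 5 = -3 + 20 o^{2}$)
$p{\left(f \right)} = 180$ ($p{\left(f \right)} = 3 - \left(3 - 20 \left(-3\right)^{2}\right) = 3 + \left(-3 + 20 \cdot 9\right) = 3 + \left(-3 + 180\right) = 3 + 177 = 180$)
$r \left(5 + 1\right) p{\left(-4 \right)} = 0 \left(5 + 1\right) 180 = 0 \cdot 6 \cdot 180 = 0 \cdot 1080 = 0$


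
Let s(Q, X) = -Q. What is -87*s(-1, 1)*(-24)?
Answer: 2088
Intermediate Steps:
-87*s(-1, 1)*(-24) = -(-87)*(-1)*(-24) = -87*1*(-24) = -87*(-24) = 2088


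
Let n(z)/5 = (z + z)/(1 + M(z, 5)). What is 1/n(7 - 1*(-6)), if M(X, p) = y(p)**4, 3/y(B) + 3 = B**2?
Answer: 234337/30453280 ≈ 0.0076950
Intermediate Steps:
y(B) = 3/(-3 + B**2)
M(X, p) = 81/(-3 + p**2)**4 (M(X, p) = (3/(-3 + p**2))**4 = 81/(-3 + p**2)**4)
n(z) = 2342560*z/234337 (n(z) = 5*((z + z)/(1 + 81/(-3 + 5**2)**4)) = 5*((2*z)/(1 + 81/(-3 + 25)**4)) = 5*((2*z)/(1 + 81/22**4)) = 5*((2*z)/(1 + 81*(1/234256))) = 5*((2*z)/(1 + 81/234256)) = 5*((2*z)/(234337/234256)) = 5*((2*z)*(234256/234337)) = 5*(468512*z/234337) = 2342560*z/234337)
1/n(7 - 1*(-6)) = 1/(2342560*(7 - 1*(-6))/234337) = 1/(2342560*(7 + 6)/234337) = 1/((2342560/234337)*13) = 1/(30453280/234337) = 234337/30453280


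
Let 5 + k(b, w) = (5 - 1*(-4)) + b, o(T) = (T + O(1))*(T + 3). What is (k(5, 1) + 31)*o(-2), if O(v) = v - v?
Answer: -80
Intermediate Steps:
O(v) = 0
o(T) = T*(3 + T) (o(T) = (T + 0)*(T + 3) = T*(3 + T))
k(b, w) = 4 + b (k(b, w) = -5 + ((5 - 1*(-4)) + b) = -5 + ((5 + 4) + b) = -5 + (9 + b) = 4 + b)
(k(5, 1) + 31)*o(-2) = ((4 + 5) + 31)*(-2*(3 - 2)) = (9 + 31)*(-2*1) = 40*(-2) = -80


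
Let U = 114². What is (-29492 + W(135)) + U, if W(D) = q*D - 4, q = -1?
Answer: -16635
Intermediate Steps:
W(D) = -4 - D (W(D) = -D - 4 = -4 - D)
U = 12996
(-29492 + W(135)) + U = (-29492 + (-4 - 1*135)) + 12996 = (-29492 + (-4 - 135)) + 12996 = (-29492 - 139) + 12996 = -29631 + 12996 = -16635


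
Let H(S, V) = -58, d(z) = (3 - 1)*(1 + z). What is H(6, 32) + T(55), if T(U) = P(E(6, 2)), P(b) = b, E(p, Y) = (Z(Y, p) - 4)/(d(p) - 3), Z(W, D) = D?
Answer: -636/11 ≈ -57.818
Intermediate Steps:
d(z) = 2 + 2*z (d(z) = 2*(1 + z) = 2 + 2*z)
E(p, Y) = (-4 + p)/(-1 + 2*p) (E(p, Y) = (p - 4)/((2 + 2*p) - 3) = (-4 + p)/(-1 + 2*p))
T(U) = 2/11 (T(U) = (-4 + 6)/(-1 + 2*6) = 2/(-1 + 12) = 2/11)
H(6, 32) + T(55) = -58 + 2/11 = -636/11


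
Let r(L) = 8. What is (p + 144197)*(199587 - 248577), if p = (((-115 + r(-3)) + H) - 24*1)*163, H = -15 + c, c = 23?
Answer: -6082010520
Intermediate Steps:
H = 8 (H = -15 + 23 = 8)
p = -20049 (p = (((-115 + 8) + 8) - 24*1)*163 = ((-107 + 8) - 24)*163 = (-99 - 24)*163 = -123*163 = -20049)
(p + 144197)*(199587 - 248577) = (-20049 + 144197)*(199587 - 248577) = 124148*(-48990) = -6082010520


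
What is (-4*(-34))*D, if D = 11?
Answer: 1496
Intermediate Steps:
(-4*(-34))*D = -4*(-34)*11 = 136*11 = 1496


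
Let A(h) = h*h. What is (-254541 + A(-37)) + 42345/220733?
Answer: -55883372731/220733 ≈ -2.5317e+5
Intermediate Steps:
A(h) = h²
(-254541 + A(-37)) + 42345/220733 = (-254541 + (-37)²) + 42345/220733 = (-254541 + 1369) + 42345*(1/220733) = -253172 + 42345/220733 = -55883372731/220733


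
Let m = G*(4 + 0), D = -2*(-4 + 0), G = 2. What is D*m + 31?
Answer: 95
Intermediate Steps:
D = 8 (D = -2*(-4) = 8)
m = 8 (m = 2*(4 + 0) = 2*4 = 8)
D*m + 31 = 8*8 + 31 = 64 + 31 = 95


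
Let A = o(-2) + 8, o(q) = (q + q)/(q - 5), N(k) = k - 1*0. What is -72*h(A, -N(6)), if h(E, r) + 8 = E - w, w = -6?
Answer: -3312/7 ≈ -473.14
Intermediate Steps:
N(k) = k (N(k) = k + 0 = k)
o(q) = 2*q/(-5 + q) (o(q) = (2*q)/(-5 + q) = 2*q/(-5 + q))
A = 60/7 (A = 2*(-2)/(-5 - 2) + 8 = 2*(-2)/(-7) + 8 = 2*(-2)*(-⅐) + 8 = 4/7 + 8 = 60/7 ≈ 8.5714)
h(E, r) = -2 + E (h(E, r) = -8 + (E - 1*(-6)) = -8 + (E + 6) = -8 + (6 + E) = -2 + E)
-72*h(A, -N(6)) = -72*(-2 + 60/7) = -72*46/7 = -3312/7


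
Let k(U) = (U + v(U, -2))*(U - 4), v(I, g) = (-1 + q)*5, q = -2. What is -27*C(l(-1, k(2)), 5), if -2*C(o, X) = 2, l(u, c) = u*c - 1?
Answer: 27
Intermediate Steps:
v(I, g) = -15 (v(I, g) = (-1 - 2)*5 = -3*5 = -15)
k(U) = (-15 + U)*(-4 + U) (k(U) = (U - 15)*(U - 4) = (-15 + U)*(-4 + U))
l(u, c) = -1 + c*u (l(u, c) = c*u - 1 = -1 + c*u)
C(o, X) = -1 (C(o, X) = -1/2*2 = -1)
-27*C(l(-1, k(2)), 5) = -27*(-1) = 27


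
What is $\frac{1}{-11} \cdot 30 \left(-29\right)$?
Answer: $\frac{870}{11} \approx 79.091$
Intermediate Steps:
$\frac{1}{-11} \cdot 30 \left(-29\right) = \left(- \frac{1}{11}\right) 30 \left(-29\right) = \left(- \frac{30}{11}\right) \left(-29\right) = \frac{870}{11}$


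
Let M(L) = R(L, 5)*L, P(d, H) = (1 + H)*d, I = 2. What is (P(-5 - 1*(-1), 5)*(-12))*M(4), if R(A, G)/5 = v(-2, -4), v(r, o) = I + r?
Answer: 0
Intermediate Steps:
P(d, H) = d*(1 + H)
v(r, o) = 2 + r
R(A, G) = 0 (R(A, G) = 5*(2 - 2) = 5*0 = 0)
M(L) = 0 (M(L) = 0*L = 0)
(P(-5 - 1*(-1), 5)*(-12))*M(4) = (((-5 - 1*(-1))*(1 + 5))*(-12))*0 = (((-5 + 1)*6)*(-12))*0 = (-4*6*(-12))*0 = -24*(-12)*0 = 288*0 = 0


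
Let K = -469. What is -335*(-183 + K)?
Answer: 218420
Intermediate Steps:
-335*(-183 + K) = -335*(-183 - 469) = -335*(-652) = 218420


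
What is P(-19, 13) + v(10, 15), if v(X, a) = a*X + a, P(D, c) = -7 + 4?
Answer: 162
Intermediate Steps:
P(D, c) = -3
v(X, a) = a + X*a (v(X, a) = X*a + a = a + X*a)
P(-19, 13) + v(10, 15) = -3 + 15*(1 + 10) = -3 + 15*11 = -3 + 165 = 162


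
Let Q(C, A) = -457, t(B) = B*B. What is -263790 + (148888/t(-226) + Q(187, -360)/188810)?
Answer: -635968216782713/2410914890 ≈ -2.6379e+5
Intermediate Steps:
t(B) = B²
-263790 + (148888/t(-226) + Q(187, -360)/188810) = -263790 + (148888/((-226)²) - 457/188810) = -263790 + (148888/51076 - 457*1/188810) = -263790 + (148888*(1/51076) - 457/188810) = -263790 + (37222/12769 - 457/188810) = -263790 + 7022050387/2410914890 = -635968216782713/2410914890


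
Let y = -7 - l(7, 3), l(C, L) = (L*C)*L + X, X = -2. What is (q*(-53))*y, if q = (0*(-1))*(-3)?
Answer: 0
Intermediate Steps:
l(C, L) = -2 + C*L² (l(C, L) = (L*C)*L - 2 = (C*L)*L - 2 = C*L² - 2 = -2 + C*L²)
q = 0 (q = 0*(-3) = 0)
y = -68 (y = -7 - (-2 + 7*3²) = -7 - (-2 + 7*9) = -7 - (-2 + 63) = -7 - 1*61 = -7 - 61 = -68)
(q*(-53))*y = (0*(-53))*(-68) = 0*(-68) = 0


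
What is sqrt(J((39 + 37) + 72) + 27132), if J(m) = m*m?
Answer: 2*sqrt(12259) ≈ 221.44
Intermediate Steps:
J(m) = m**2
sqrt(J((39 + 37) + 72) + 27132) = sqrt(((39 + 37) + 72)**2 + 27132) = sqrt((76 + 72)**2 + 27132) = sqrt(148**2 + 27132) = sqrt(21904 + 27132) = sqrt(49036) = 2*sqrt(12259)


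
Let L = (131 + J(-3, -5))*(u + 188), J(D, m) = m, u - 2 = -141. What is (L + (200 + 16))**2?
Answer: 40832100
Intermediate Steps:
u = -139 (u = 2 - 141 = -139)
L = 6174 (L = (131 - 5)*(-139 + 188) = 126*49 = 6174)
(L + (200 + 16))**2 = (6174 + (200 + 16))**2 = (6174 + 216)**2 = 6390**2 = 40832100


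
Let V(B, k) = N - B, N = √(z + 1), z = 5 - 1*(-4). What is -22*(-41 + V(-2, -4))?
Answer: 858 - 22*√10 ≈ 788.43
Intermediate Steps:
z = 9 (z = 5 + 4 = 9)
N = √10 (N = √(9 + 1) = √10 ≈ 3.1623)
V(B, k) = √10 - B
-22*(-41 + V(-2, -4)) = -22*(-41 + (√10 - 1*(-2))) = -22*(-41 + (√10 + 2)) = -22*(-41 + (2 + √10)) = -22*(-39 + √10) = 858 - 22*√10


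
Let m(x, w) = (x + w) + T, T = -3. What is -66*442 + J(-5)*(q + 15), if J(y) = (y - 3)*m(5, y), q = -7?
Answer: -28980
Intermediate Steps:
m(x, w) = -3 + w + x (m(x, w) = (x + w) - 3 = (w + x) - 3 = -3 + w + x)
J(y) = (-3 + y)*(2 + y) (J(y) = (y - 3)*(-3 + y + 5) = (-3 + y)*(2 + y))
-66*442 + J(-5)*(q + 15) = -66*442 + ((-3 - 5)*(2 - 5))*(-7 + 15) = -29172 - 8*(-3)*8 = -29172 + 24*8 = -29172 + 192 = -28980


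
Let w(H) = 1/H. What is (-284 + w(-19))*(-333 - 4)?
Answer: 1818789/19 ≈ 95726.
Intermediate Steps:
(-284 + w(-19))*(-333 - 4) = (-284 + 1/(-19))*(-333 - 4) = (-284 - 1/19)*(-337) = -5397/19*(-337) = 1818789/19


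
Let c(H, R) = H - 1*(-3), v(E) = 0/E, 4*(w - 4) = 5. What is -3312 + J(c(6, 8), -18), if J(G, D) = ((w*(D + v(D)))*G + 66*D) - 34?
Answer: -10769/2 ≈ -5384.5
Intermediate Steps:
w = 21/4 (w = 4 + (¼)*5 = 4 + 5/4 = 21/4 ≈ 5.2500)
v(E) = 0
c(H, R) = 3 + H (c(H, R) = H + 3 = 3 + H)
J(G, D) = -34 + 66*D + 21*D*G/4 (J(G, D) = ((21*(D + 0)/4)*G + 66*D) - 34 = ((21*D/4)*G + 66*D) - 34 = (21*D*G/4 + 66*D) - 34 = (66*D + 21*D*G/4) - 34 = -34 + 66*D + 21*D*G/4)
-3312 + J(c(6, 8), -18) = -3312 + (-34 + 66*(-18) + (21/4)*(-18)*(3 + 6)) = -3312 + (-34 - 1188 + (21/4)*(-18)*9) = -3312 + (-34 - 1188 - 1701/2) = -3312 - 4145/2 = -10769/2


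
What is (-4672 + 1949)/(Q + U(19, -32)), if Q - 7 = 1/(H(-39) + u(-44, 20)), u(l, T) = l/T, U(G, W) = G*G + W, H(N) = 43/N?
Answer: -1753612/216189 ≈ -8.1115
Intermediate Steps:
U(G, W) = W + G**2 (U(G, W) = G**2 + W = W + G**2)
Q = 4313/644 (Q = 7 + 1/(43/(-39) - 44/20) = 7 + 1/(43*(-1/39) - 44*1/20) = 7 + 1/(-43/39 - 11/5) = 7 + 1/(-644/195) = 7 - 195/644 = 4313/644 ≈ 6.6972)
(-4672 + 1949)/(Q + U(19, -32)) = (-4672 + 1949)/(4313/644 + (-32 + 19**2)) = -2723/(4313/644 + (-32 + 361)) = -2723/(4313/644 + 329) = -2723/216189/644 = -2723*644/216189 = -1753612/216189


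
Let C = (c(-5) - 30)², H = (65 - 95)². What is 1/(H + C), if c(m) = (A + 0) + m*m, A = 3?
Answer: 1/904 ≈ 0.0011062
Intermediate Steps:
c(m) = 3 + m² (c(m) = (3 + 0) + m*m = 3 + m²)
H = 900 (H = (-30)² = 900)
C = 4 (C = ((3 + (-5)²) - 30)² = ((3 + 25) - 30)² = (28 - 30)² = (-2)² = 4)
1/(H + C) = 1/(900 + 4) = 1/904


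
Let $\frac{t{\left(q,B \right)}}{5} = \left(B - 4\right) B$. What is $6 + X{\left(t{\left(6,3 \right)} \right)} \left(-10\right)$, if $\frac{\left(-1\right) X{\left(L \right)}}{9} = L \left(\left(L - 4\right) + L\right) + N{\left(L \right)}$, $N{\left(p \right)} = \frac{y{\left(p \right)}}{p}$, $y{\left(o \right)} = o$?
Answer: $45996$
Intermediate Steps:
$t{\left(q,B \right)} = 5 B \left(-4 + B\right)$ ($t{\left(q,B \right)} = 5 \left(B - 4\right) B = 5 \left(-4 + B\right) B = 5 B \left(-4 + B\right)$)
$N{\left(p \right)} = 1$ ($N{\left(p \right)} = \frac{p}{p} = 1$)
$X{\left(L \right)} = -9 - 9 L \left(-4 + 2 L\right)$ ($X{\left(L \right)} = - 9 \left(L \left(\left(L - 4\right) + L\right) + 1\right) = - 9 \left(L \left(\left(-4 + L\right) + L\right) + 1\right) = - 9 \left(L \left(-4 + 2 L\right) + 1\right) = - 9 \left(1 + L \left(-4 + 2 L\right)\right) = -9 - 9 L \left(-4 + 2 L\right)$)
$6 + X{\left(t{\left(6,3 \right)} \right)} \left(-10\right) = 6 + \left(-9 - 18 \left(5 \cdot 3 \left(-4 + 3\right)\right)^{2} + 36 \cdot 5 \cdot 3 \left(-4 + 3\right)\right) \left(-10\right) = 6 + \left(-9 - 18 \left(5 \cdot 3 \left(-1\right)\right)^{2} + 36 \cdot 5 \cdot 3 \left(-1\right)\right) \left(-10\right) = 6 + \left(-9 - 18 \left(-15\right)^{2} + 36 \left(-15\right)\right) \left(-10\right) = 6 + \left(-9 - 4050 - 540\right) \left(-10\right) = 6 - -45990 = 6 + 45990 = 45996$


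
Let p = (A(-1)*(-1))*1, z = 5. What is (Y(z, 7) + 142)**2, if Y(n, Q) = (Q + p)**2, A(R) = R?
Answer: 42436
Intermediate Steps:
p = 1 (p = -1*(-1)*1 = 1*1 = 1)
Y(n, Q) = (1 + Q)**2 (Y(n, Q) = (Q + 1)**2 = (1 + Q)**2)
(Y(z, 7) + 142)**2 = ((1 + 7)**2 + 142)**2 = (8**2 + 142)**2 = (64 + 142)**2 = 206**2 = 42436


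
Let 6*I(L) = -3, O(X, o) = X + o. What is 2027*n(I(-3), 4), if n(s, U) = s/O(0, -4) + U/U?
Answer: 18243/8 ≈ 2280.4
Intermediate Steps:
I(L) = -½ (I(L) = (⅙)*(-3) = -½)
n(s, U) = 1 - s/4 (n(s, U) = s/(0 - 4) + U/U = s/(-4) + 1 = s*(-¼) + 1 = -s/4 + 1 = 1 - s/4)
2027*n(I(-3), 4) = 2027*(1 - ¼*(-½)) = 2027*(1 + ⅛) = 2027*(9/8) = 18243/8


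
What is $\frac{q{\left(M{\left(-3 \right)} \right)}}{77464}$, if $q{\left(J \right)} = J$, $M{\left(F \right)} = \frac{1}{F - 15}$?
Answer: $- \frac{1}{1394352} \approx -7.1718 \cdot 10^{-7}$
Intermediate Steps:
$M{\left(F \right)} = \frac{1}{-15 + F}$
$\frac{q{\left(M{\left(-3 \right)} \right)}}{77464} = \frac{1}{\left(-15 - 3\right) 77464} = \frac{1}{-18} \cdot \frac{1}{77464} = \left(- \frac{1}{18}\right) \frac{1}{77464} = - \frac{1}{1394352}$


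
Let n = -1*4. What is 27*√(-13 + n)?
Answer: 27*I*√17 ≈ 111.32*I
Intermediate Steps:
n = -4
27*√(-13 + n) = 27*√(-13 - 4) = 27*√(-17) = 27*(I*√17) = 27*I*√17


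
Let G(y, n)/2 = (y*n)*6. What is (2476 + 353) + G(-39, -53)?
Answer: 27633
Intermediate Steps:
G(y, n) = 12*n*y (G(y, n) = 2*((y*n)*6) = 2*((n*y)*6) = 2*(6*n*y) = 12*n*y)
(2476 + 353) + G(-39, -53) = (2476 + 353) + 12*(-53)*(-39) = 2829 + 24804 = 27633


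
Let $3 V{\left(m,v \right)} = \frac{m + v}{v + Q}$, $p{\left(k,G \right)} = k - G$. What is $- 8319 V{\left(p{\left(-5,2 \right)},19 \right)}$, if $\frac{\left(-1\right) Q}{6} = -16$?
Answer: $- \frac{33276}{115} \approx -289.36$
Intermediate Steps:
$Q = 96$ ($Q = \left(-6\right) \left(-16\right) = 96$)
$V{\left(m,v \right)} = \frac{m + v}{3 \left(96 + v\right)}$ ($V{\left(m,v \right)} = \frac{\left(m + v\right) \frac{1}{v + 96}}{3} = \frac{\left(m + v\right) \frac{1}{96 + v}}{3} = \frac{\frac{1}{96 + v} \left(m + v\right)}{3} = \frac{m + v}{3 \left(96 + v\right)}$)
$- 8319 V{\left(p{\left(-5,2 \right)},19 \right)} = - 8319 \frac{\left(-5 - 2\right) + 19}{3 \left(96 + 19\right)} = - 8319 \frac{\left(-5 - 2\right) + 19}{3 \cdot 115} = - 8319 \cdot \frac{1}{3} \cdot \frac{1}{115} \left(-7 + 19\right) = - 8319 \cdot \frac{1}{3} \cdot \frac{1}{115} \cdot 12 = \left(-8319\right) \frac{4}{115} = - \frac{33276}{115}$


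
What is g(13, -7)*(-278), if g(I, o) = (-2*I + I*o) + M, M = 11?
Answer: 29468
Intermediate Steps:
g(I, o) = 11 - 2*I + I*o (g(I, o) = (-2*I + I*o) + 11 = 11 - 2*I + I*o)
g(13, -7)*(-278) = (11 - 2*13 + 13*(-7))*(-278) = (11 - 26 - 91)*(-278) = -106*(-278) = 29468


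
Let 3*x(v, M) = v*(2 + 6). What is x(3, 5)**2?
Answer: 64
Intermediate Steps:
x(v, M) = 8*v/3 (x(v, M) = (v*(2 + 6))/3 = (v*8)/3 = (8*v)/3 = 8*v/3)
x(3, 5)**2 = ((8/3)*3)**2 = 8**2 = 64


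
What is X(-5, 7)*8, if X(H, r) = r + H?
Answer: 16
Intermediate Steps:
X(H, r) = H + r
X(-5, 7)*8 = (-5 + 7)*8 = 2*8 = 16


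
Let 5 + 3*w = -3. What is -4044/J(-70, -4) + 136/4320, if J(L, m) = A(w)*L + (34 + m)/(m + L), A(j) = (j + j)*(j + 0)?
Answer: 146566043/35818740 ≈ 4.0919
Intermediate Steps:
w = -8/3 (w = -5/3 + (1/3)*(-3) = -5/3 - 1 = -8/3 ≈ -2.6667)
A(j) = 2*j**2 (A(j) = (2*j)*j = 2*j**2)
J(L, m) = 128*L/9 + (34 + m)/(L + m) (J(L, m) = (2*(-8/3)**2)*L + (34 + m)/(m + L) = (2*(64/9))*L + (34 + m)/(L + m) = 128*L/9 + (34 + m)/(L + m))
-4044/J(-70, -4) + 136/4320 = -4044*(-70 - 4)/(34 - 4 + (128/9)*(-70)**2 + (128/9)*(-70)*(-4)) + 136/4320 = -4044*(-74/(34 - 4 + (128/9)*4900 + 35840/9)) + 136*(1/4320) = -4044*(-74/(34 - 4 + 627200/9 + 35840/9)) + 17/540 = -4044/((-1/74*663310/9)) + 17/540 = -4044/(-331655/333) + 17/540 = -4044*(-333/331655) + 17/540 = 1346652/331655 + 17/540 = 146566043/35818740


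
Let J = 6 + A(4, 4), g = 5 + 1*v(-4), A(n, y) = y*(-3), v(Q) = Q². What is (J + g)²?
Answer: 225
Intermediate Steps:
A(n, y) = -3*y
g = 21 (g = 5 + 1*(-4)² = 5 + 1*16 = 5 + 16 = 21)
J = -6 (J = 6 - 3*4 = 6 - 12 = -6)
(J + g)² = (-6 + 21)² = 15² = 225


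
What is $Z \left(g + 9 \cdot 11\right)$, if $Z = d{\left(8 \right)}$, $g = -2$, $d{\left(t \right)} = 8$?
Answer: $776$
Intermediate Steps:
$Z = 8$
$Z \left(g + 9 \cdot 11\right) = 8 \left(-2 + 9 \cdot 11\right) = 8 \left(-2 + 99\right) = 8 \cdot 97 = 776$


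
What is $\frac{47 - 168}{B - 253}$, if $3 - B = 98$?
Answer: $\frac{121}{348} \approx 0.3477$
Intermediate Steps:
$B = -95$ ($B = 3 - 98 = -95$)
$\frac{47 - 168}{B - 253} = \frac{47 - 168}{-95 - 253} = - \frac{121}{-348} = \left(-121\right) \left(- \frac{1}{348}\right) = \frac{121}{348}$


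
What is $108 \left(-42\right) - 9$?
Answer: $-4545$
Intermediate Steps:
$108 \left(-42\right) - 9 = -4536 - 9 = -4545$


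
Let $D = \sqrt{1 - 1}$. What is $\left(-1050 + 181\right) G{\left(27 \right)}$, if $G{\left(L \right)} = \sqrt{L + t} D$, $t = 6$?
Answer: $0$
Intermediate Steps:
$D = 0$ ($D = \sqrt{0} = 0$)
$G{\left(L \right)} = 0$ ($G{\left(L \right)} = \sqrt{L + 6} \cdot 0 = \sqrt{6 + L} 0 = 0$)
$\left(-1050 + 181\right) G{\left(27 \right)} = \left(-1050 + 181\right) 0 = \left(-869\right) 0 = 0$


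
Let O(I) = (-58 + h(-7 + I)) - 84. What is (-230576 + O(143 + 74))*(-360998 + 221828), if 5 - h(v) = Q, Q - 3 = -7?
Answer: 32107771530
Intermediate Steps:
Q = -4 (Q = 3 - 7 = -4)
h(v) = 9 (h(v) = 5 - 1*(-4) = 5 + 4 = 9)
O(I) = -133 (O(I) = (-58 + 9) - 84 = -49 - 84 = -133)
(-230576 + O(143 + 74))*(-360998 + 221828) = (-230576 - 133)*(-360998 + 221828) = -230709*(-139170) = 32107771530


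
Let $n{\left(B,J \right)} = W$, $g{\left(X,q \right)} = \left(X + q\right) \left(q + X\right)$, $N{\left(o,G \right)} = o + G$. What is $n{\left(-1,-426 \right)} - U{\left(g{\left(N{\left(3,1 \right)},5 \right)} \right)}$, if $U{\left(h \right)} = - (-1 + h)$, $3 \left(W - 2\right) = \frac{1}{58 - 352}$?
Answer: $\frac{72323}{882} \approx 81.999$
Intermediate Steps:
$N{\left(o,G \right)} = G + o$
$g{\left(X,q \right)} = \left(X + q\right)^{2}$ ($g{\left(X,q \right)} = \left(X + q\right) \left(X + q\right) = \left(X + q\right)^{2}$)
$W = \frac{1763}{882}$ ($W = 2 + \frac{1}{3 \left(58 - 352\right)} = 2 + \frac{1}{3 \left(-294\right)} = 2 + \frac{1}{3} \left(- \frac{1}{294}\right) = 2 - \frac{1}{882} = \frac{1763}{882} \approx 1.9989$)
$U{\left(h \right)} = 1 - h$
$n{\left(B,J \right)} = \frac{1763}{882}$
$n{\left(-1,-426 \right)} - U{\left(g{\left(N{\left(3,1 \right)},5 \right)} \right)} = \frac{1763}{882} - \left(1 - \left(\left(1 + 3\right) + 5\right)^{2}\right) = \frac{1763}{882} - \left(1 - \left(4 + 5\right)^{2}\right) = \frac{1763}{882} - \left(1 - 9^{2}\right) = \frac{1763}{882} - \left(1 - 81\right) = \frac{1763}{882} - -80 = \frac{1763}{882} + 80 = \frac{72323}{882}$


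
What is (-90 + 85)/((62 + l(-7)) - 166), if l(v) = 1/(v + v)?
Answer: 70/1457 ≈ 0.048044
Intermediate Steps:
l(v) = 1/(2*v)
(-90 + 85)/((62 + l(-7)) - 166) = (-90 + 85)/((62 + (½)/(-7)) - 166) = -5/((62 + (½)*(-⅐)) - 166) = -5/((62 - 1/14) - 166) = -5/(867/14 - 166) = -5/(-1457/14) = -5*(-14/1457) = 70/1457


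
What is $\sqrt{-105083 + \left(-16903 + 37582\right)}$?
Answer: $2 i \sqrt{21101} \approx 290.52 i$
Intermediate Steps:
$\sqrt{-105083 + \left(-16903 + 37582\right)} = \sqrt{-105083 + 20679} = \sqrt{-84404} = 2 i \sqrt{21101}$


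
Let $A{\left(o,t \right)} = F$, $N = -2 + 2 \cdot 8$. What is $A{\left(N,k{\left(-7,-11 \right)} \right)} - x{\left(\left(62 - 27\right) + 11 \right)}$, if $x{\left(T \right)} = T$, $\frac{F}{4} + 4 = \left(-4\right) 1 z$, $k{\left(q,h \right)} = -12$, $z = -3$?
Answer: $-14$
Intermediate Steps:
$F = 32$ ($F = -16 + 4 \left(-4\right) 1 \left(-3\right) = -16 + 4 \left(\left(-4\right) \left(-3\right)\right) = -16 + 4 \cdot 12 = -16 + 48 = 32$)
$N = 14$ ($N = -2 + 16 = 14$)
$A{\left(o,t \right)} = 32$
$A{\left(N,k{\left(-7,-11 \right)} \right)} - x{\left(\left(62 - 27\right) + 11 \right)} = 32 - \left(\left(62 - 27\right) + 11\right) = 32 - \left(35 + 11\right) = 32 - 46 = -14$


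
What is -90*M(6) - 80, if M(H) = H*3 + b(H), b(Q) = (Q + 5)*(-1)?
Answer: -710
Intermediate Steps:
b(Q) = -5 - Q (b(Q) = (5 + Q)*(-1) = -5 - Q)
M(H) = -5 + 2*H (M(H) = H*3 + (-5 - H) = 3*H + (-5 - H) = -5 + 2*H)
-90*M(6) - 80 = -90*(-5 + 2*6) - 80 = -90*(-5 + 12) - 80 = -90*7 - 80 = -630 - 80 = -710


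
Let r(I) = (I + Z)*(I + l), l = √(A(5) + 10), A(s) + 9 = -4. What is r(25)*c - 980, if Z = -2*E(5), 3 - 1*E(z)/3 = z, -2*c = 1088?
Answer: -504180 - 20128*I*√3 ≈ -5.0418e+5 - 34863.0*I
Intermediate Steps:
c = -544 (c = -½*1088 = -544)
E(z) = 9 - 3*z
A(s) = -13 (A(s) = -9 - 4 = -13)
l = I*√3 (l = √(-13 + 10) = √(-3) = I*√3 ≈ 1.732*I)
Z = 12 (Z = -2*(9 - 3*5) = -2*(9 - 15) = -2*(-6) = 12)
r(I) = (12 + I)*(I + I*√3) (r(I) = (I + 12)*(I + I*√3) = (12 + I)*(I + I*√3))
r(25)*c - 980 = (25² + 12*25 + 12*I*√3 + I*25*√3)*(-544) - 980 = (625 + 300 + 12*I*√3 + 25*I*√3)*(-544) - 980 = (925 + 37*I*√3)*(-544) - 980 = (-503200 - 20128*I*√3) - 980 = -504180 - 20128*I*√3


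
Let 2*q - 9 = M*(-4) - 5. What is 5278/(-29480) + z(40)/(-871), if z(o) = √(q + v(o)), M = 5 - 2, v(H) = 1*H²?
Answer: -2639/14740 - 2*√399/871 ≈ -0.22490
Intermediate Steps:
v(H) = H²
M = 3
q = -4 (q = 9/2 + (3*(-4) - 5)/2 = 9/2 + (-12 - 5)/2 = 9/2 + (½)*(-17) = 9/2 - 17/2 = -4)
z(o) = √(-4 + o²)
5278/(-29480) + z(40)/(-871) = 5278/(-29480) + √(-4 + 40²)/(-871) = 5278*(-1/29480) + √(-4 + 1600)*(-1/871) = -2639/14740 + √1596*(-1/871) = -2639/14740 + (2*√399)*(-1/871) = -2639/14740 - 2*√399/871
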